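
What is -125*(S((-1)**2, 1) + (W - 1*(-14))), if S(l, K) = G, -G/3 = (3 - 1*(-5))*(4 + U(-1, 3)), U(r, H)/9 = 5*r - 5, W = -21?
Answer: -257125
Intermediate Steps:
U(r, H) = -45 + 45*r (U(r, H) = 9*(5*r - 5) = 9*(-5 + 5*r) = -45 + 45*r)
G = 2064 (G = -3*(3 - 1*(-5))*(4 + (-45 + 45*(-1))) = -3*(3 + 5)*(4 + (-45 - 45)) = -24*(4 - 90) = -24*(-86) = -3*(-688) = 2064)
S(l, K) = 2064
-125*(S((-1)**2, 1) + (W - 1*(-14))) = -125*(2064 + (-21 - 1*(-14))) = -125*(2064 + (-21 + 14)) = -125*(2064 - 7) = -125*2057 = -257125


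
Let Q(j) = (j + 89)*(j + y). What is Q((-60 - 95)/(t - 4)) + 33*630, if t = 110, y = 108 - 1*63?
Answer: 276419025/11236 ≈ 24601.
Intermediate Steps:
y = 45 (y = 108 - 63 = 45)
Q(j) = (45 + j)*(89 + j) (Q(j) = (j + 89)*(j + 45) = (89 + j)*(45 + j) = (45 + j)*(89 + j))
Q((-60 - 95)/(t - 4)) + 33*630 = (4005 + ((-60 - 95)/(110 - 4))² + 134*((-60 - 95)/(110 - 4))) + 33*630 = (4005 + (-155/106)² + 134*(-155/106)) + 20790 = (4005 + 24025/11236 - 10385/53) + 20790 = 42822585/11236 + 20790 = 276419025/11236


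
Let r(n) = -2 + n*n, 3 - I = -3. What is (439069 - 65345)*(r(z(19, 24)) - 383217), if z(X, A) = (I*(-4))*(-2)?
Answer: -142357077460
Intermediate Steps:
I = 6 (I = 3 - 1*(-3) = 3 + 3 = 6)
z(X, A) = 48 (z(X, A) = (6*(-4))*(-2) = -24*(-2) = 48)
r(n) = -2 + n²
(439069 - 65345)*(r(z(19, 24)) - 383217) = (439069 - 65345)*((-2 + 48²) - 383217) = 373724*((-2 + 2304) - 383217) = 373724*(2302 - 383217) = 373724*(-380915) = -142357077460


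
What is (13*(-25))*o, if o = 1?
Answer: -325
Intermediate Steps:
(13*(-25))*o = (13*(-25))*1 = -325*1 = -325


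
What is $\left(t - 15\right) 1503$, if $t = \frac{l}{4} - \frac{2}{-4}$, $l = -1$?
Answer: $- \frac{88677}{4} \approx -22169.0$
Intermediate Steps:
$t = \frac{1}{4}$ ($t = - \frac{1}{4} - \frac{2}{-4} = \left(-1\right) \frac{1}{4} - - \frac{1}{2} = - \frac{1}{4} + \frac{1}{2} = \frac{1}{4} \approx 0.25$)
$\left(t - 15\right) 1503 = \left(\frac{1}{4} - 15\right) 1503 = \left(- \frac{59}{4}\right) 1503 = - \frac{88677}{4}$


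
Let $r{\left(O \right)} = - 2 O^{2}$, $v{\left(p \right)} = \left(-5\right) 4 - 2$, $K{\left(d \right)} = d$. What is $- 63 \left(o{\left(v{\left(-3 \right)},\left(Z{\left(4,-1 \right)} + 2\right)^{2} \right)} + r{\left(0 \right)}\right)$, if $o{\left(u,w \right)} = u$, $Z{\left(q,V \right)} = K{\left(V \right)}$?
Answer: $1386$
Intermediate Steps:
$v{\left(p \right)} = -22$ ($v{\left(p \right)} = -20 - 2 = -22$)
$Z{\left(q,V \right)} = V$
$- 63 \left(o{\left(v{\left(-3 \right)},\left(Z{\left(4,-1 \right)} + 2\right)^{2} \right)} + r{\left(0 \right)}\right) = - 63 \left(-22 - 2 \cdot 0^{2}\right) = - 63 \left(-22 - 0\right) = - 63 \left(-22 + 0\right) = \left(-63\right) \left(-22\right) = 1386$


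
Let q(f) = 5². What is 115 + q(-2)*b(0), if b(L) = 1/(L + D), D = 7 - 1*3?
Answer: 485/4 ≈ 121.25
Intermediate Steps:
D = 4 (D = 7 - 3 = 4)
q(f) = 25
b(L) = 1/(4 + L) (b(L) = 1/(L + 4) = 1/(4 + L))
115 + q(-2)*b(0) = 115 + 25/(4 + 0) = 115 + 25/4 = 485/4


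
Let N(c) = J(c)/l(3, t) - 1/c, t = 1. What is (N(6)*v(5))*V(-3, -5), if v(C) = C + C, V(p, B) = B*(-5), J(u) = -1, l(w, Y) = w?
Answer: -125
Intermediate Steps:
V(p, B) = -5*B
v(C) = 2*C
N(c) = -⅓ - 1/c (N(c) = -1/3 - 1/c = -1*⅓ - 1/c = -⅓ - 1/c)
(N(6)*v(5))*V(-3, -5) = (((⅓)*(-3 - 1*6)/6)*(2*5))*(-5*(-5)) = (((⅓)*(⅙)*(-3 - 6))*10)*25 = (((⅓)*(⅙)*(-9))*10)*25 = -½*10*25 = -5*25 = -125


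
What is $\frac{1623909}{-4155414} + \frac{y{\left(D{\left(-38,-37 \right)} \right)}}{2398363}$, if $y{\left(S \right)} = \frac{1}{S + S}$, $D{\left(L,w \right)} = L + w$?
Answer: $- \frac{48684041108372}{124577389841025} \approx -0.39079$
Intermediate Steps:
$y{\left(S \right)} = \frac{1}{2 S}$
$\frac{1623909}{-4155414} + \frac{y{\left(D{\left(-38,-37 \right)} \right)}}{2398363} = \frac{1623909}{-4155414} + \frac{\frac{1}{2} \frac{1}{-38 - 37}}{2398363} = 1623909 \left(- \frac{1}{4155414}\right) + \frac{1}{2 \left(-75\right)} \frac{1}{2398363} = - \frac{541303}{1385138} + \frac{1}{2} \left(- \frac{1}{75}\right) \frac{1}{2398363} = - \frac{541303}{1385138} - \frac{1}{359754450} = - \frac{48684041108372}{124577389841025}$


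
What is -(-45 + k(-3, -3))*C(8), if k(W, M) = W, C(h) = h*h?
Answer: 3072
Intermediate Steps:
C(h) = h²
-(-45 + k(-3, -3))*C(8) = -(-45 - 3)*8² = -(-48)*64 = -1*(-3072) = 3072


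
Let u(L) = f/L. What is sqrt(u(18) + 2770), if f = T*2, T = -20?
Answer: sqrt(24910)/3 ≈ 52.610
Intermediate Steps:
f = -40 (f = -20*2 = -40)
u(L) = -40/L
sqrt(u(18) + 2770) = sqrt(-40/18 + 2770) = sqrt(-40*1/18 + 2770) = sqrt(-20/9 + 2770) = sqrt(24910/9) = sqrt(24910)/3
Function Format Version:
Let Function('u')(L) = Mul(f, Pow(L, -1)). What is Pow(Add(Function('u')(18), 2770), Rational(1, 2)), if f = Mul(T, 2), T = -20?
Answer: Mul(Rational(1, 3), Pow(24910, Rational(1, 2))) ≈ 52.610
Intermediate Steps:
f = -40 (f = Mul(-20, 2) = -40)
Function('u')(L) = Mul(-40, Pow(L, -1))
Pow(Add(Function('u')(18), 2770), Rational(1, 2)) = Pow(Add(Mul(-40, Pow(18, -1)), 2770), Rational(1, 2)) = Pow(Add(Mul(-40, Rational(1, 18)), 2770), Rational(1, 2)) = Pow(Add(Rational(-20, 9), 2770), Rational(1, 2)) = Pow(Rational(24910, 9), Rational(1, 2)) = Mul(Rational(1, 3), Pow(24910, Rational(1, 2)))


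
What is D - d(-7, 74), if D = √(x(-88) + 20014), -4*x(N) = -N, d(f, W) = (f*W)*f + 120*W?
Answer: -12506 + 14*√102 ≈ -12365.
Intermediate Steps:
d(f, W) = 120*W + W*f² (d(f, W) = (W*f)*f + 120*W = W*f² + 120*W = 120*W + W*f²)
x(N) = N/4 (x(N) = -(-1)*N/4 = N/4)
D = 14*√102 (D = √((¼)*(-88) + 20014) = √(-22 + 20014) = √19992 = 14*√102 ≈ 141.39)
D - d(-7, 74) = 14*√102 - 74*(120 + (-7)²) = 14*√102 - 74*(120 + 49) = 14*√102 - 74*169 = 14*√102 - 1*12506 = 14*√102 - 12506 = -12506 + 14*√102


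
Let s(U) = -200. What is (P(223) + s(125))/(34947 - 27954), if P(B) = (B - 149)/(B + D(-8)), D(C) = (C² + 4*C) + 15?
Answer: -26963/944055 ≈ -0.028561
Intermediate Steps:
D(C) = 15 + C² + 4*C
P(B) = (-149 + B)/(47 + B) (P(B) = (B - 149)/(B + (15 + (-8)² + 4*(-8))) = (-149 + B)/(B + (15 + 64 - 32)) = (-149 + B)/(B + 47) = (-149 + B)/(47 + B))
(P(223) + s(125))/(34947 - 27954) = ((-149 + 223)/(47 + 223) - 200)/(34947 - 27954) = (74/270 - 200)/6993 = ((1/270)*74 - 200)*(1/6993) = (37/135 - 200)*(1/6993) = -26963/135*1/6993 = -26963/944055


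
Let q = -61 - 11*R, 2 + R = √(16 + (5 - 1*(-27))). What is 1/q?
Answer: 13/1429 - 44*√3/4287 ≈ -0.0086798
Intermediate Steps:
R = -2 + 4*√3 (R = -2 + √(16 + (5 - 1*(-27))) = -2 + √(16 + (5 + 27)) = -2 + √(16 + 32) = -2 + √48 = -2 + 4*√3 ≈ 4.9282)
q = -39 - 44*√3 (q = -61 - 11*(-2 + 4*√3) = -61 + (22 - 44*√3) = -39 - 44*√3 ≈ -115.21)
1/q = 1/(-39 - 44*√3)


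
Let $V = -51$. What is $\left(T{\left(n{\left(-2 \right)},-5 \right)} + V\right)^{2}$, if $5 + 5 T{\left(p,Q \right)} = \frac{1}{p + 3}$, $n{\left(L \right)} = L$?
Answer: $\frac{67081}{25} \approx 2683.2$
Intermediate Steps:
$T{\left(p,Q \right)} = -1 + \frac{1}{5 \left(3 + p\right)}$ ($T{\left(p,Q \right)} = -1 + \frac{1}{5 \left(p + 3\right)} = -1 + \frac{1}{5 \left(3 + p\right)}$)
$\left(T{\left(n{\left(-2 \right)},-5 \right)} + V\right)^{2} = \left(\frac{- \frac{14}{5} - -2}{3 - 2} - 51\right)^{2} = \left(\frac{- \frac{14}{5} + 2}{1} - 51\right)^{2} = \left(1 \left(- \frac{4}{5}\right) - 51\right)^{2} = \left(- \frac{4}{5} - 51\right)^{2} = \left(- \frac{259}{5}\right)^{2} = \frac{67081}{25}$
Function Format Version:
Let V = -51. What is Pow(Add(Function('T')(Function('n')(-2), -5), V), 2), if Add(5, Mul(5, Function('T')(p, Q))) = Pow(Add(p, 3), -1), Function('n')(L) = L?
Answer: Rational(67081, 25) ≈ 2683.2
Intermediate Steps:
Function('T')(p, Q) = Add(-1, Mul(Rational(1, 5), Pow(Add(3, p), -1))) (Function('T')(p, Q) = Add(-1, Mul(Rational(1, 5), Pow(Add(p, 3), -1))) = Add(-1, Mul(Rational(1, 5), Pow(Add(3, p), -1))))
Pow(Add(Function('T')(Function('n')(-2), -5), V), 2) = Pow(Add(Mul(Pow(Add(3, -2), -1), Add(Rational(-14, 5), Mul(-1, -2))), -51), 2) = Pow(Add(Mul(Pow(1, -1), Add(Rational(-14, 5), 2)), -51), 2) = Pow(Add(Mul(1, Rational(-4, 5)), -51), 2) = Pow(Add(Rational(-4, 5), -51), 2) = Pow(Rational(-259, 5), 2) = Rational(67081, 25)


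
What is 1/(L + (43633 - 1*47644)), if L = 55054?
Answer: 1/51043 ≈ 1.9591e-5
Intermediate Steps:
1/(L + (43633 - 1*47644)) = 1/(55054 + (43633 - 1*47644)) = 1/(55054 + (43633 - 47644)) = 1/(55054 - 4011) = 1/51043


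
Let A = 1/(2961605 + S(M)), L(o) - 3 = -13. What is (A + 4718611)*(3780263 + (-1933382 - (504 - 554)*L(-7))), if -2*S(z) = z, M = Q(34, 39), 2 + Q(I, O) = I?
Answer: 25802410872527407280/2961589 ≈ 8.7123e+12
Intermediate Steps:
Q(I, O) = -2 + I
M = 32 (M = -2 + 34 = 32)
S(z) = -z/2
L(o) = -10 (L(o) = 3 - 13 = -10)
A = 1/2961589 (A = 1/(2961605 - 1/2*32) = 1/(2961605 - 16) = 1/2961589 ≈ 3.3766e-7)
(A + 4718611)*(3780263 + (-1933382 - (504 - 554)*L(-7))) = (1/2961589 + 4718611)*(3780263 + (-1933382 - (504 - 554)*(-10))) = 13974586432880*(3780263 + (-1933382 - (-50)*(-10)))/2961589 = 13974586432880*(3780263 + (-1933382 - 1*500))/2961589 = 13974586432880*(3780263 + (-1933382 - 500))/2961589 = 13974586432880*(3780263 - 1933882)/2961589 = (13974586432880/2961589)*1846381 = 25802410872527407280/2961589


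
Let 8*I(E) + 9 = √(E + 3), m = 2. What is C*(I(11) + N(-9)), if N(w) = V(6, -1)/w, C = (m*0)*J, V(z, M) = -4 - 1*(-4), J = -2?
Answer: 0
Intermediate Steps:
I(E) = -9/8 + √(3 + E)/8 (I(E) = -9/8 + √(E + 3)/8 = -9/8 + √(3 + E)/8)
V(z, M) = 0 (V(z, M) = -4 + 4 = 0)
C = 0 (C = (2*0)*(-2) = 0*(-2) = 0)
N(w) = 0 (N(w) = 0/w = 0)
C*(I(11) + N(-9)) = 0*((-9/8 + √(3 + 11)/8) + 0) = 0*((-9/8 + √14/8) + 0) = 0*(-9/8 + √14/8) = 0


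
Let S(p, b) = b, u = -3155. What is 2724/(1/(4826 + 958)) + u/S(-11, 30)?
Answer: 94533065/6 ≈ 1.5756e+7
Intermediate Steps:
2724/(1/(4826 + 958)) + u/S(-11, 30) = 2724/(1/(4826 + 958)) - 3155/30 = 2724/(1/5784) - 3155*1/30 = 2724/(1/5784) - 631/6 = 2724*5784 - 631/6 = 15755616 - 631/6 = 94533065/6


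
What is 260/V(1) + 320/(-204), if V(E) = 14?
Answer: 6070/357 ≈ 17.003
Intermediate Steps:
260/V(1) + 320/(-204) = 260/14 + 320/(-204) = 260*(1/14) + 320*(-1/204) = 130/7 - 80/51 = 6070/357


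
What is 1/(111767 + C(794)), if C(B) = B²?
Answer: 1/742203 ≈ 1.3473e-6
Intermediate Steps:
1/(111767 + C(794)) = 1/(111767 + 794²) = 1/(111767 + 630436) = 1/742203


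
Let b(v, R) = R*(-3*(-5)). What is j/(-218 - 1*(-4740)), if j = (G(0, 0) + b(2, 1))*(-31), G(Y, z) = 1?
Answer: -248/2261 ≈ -0.10969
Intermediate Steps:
b(v, R) = 15*R (b(v, R) = R*15 = 15*R)
j = -496 (j = (1 + 15*1)*(-31) = (1 + 15)*(-31) = 16*(-31) = -496)
j/(-218 - 1*(-4740)) = -496/(-218 - 1*(-4740)) = -496/(-218 + 4740) = -496/4522 = -496*1/4522 = -248/2261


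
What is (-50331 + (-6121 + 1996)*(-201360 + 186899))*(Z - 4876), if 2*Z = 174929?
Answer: 4922381469519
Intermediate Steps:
Z = 174929/2 (Z = (½)*174929 = 174929/2 ≈ 87465.)
(-50331 + (-6121 + 1996)*(-201360 + 186899))*(Z - 4876) = (-50331 + (-6121 + 1996)*(-201360 + 186899))*(174929/2 - 4876) = (-50331 - 4125*(-14461))*(165177/2) = (-50331 + 59651625)*(165177/2) = 59601294*(165177/2) = 4922381469519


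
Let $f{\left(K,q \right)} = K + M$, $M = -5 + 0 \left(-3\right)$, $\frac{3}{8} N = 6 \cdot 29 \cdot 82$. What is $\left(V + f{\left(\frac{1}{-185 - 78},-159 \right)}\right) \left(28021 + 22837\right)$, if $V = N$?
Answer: $\frac{508849954264}{263} \approx 1.9348 \cdot 10^{9}$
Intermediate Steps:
$N = 38048$ ($N = \frac{8 \cdot 6 \cdot 29 \cdot 82}{3} = \frac{8 \cdot 174 \cdot 82}{3} = \frac{8}{3} \cdot 14268 = 38048$)
$M = -5$ ($M = -5 + 0 = -5$)
$V = 38048$
$f{\left(K,q \right)} = -5 + K$ ($f{\left(K,q \right)} = K - 5 = -5 + K$)
$\left(V + f{\left(\frac{1}{-185 - 78},-159 \right)}\right) \left(28021 + 22837\right) = \left(38048 - \left(5 - \frac{1}{-185 - 78}\right)\right) \left(28021 + 22837\right) = \left(38048 - \left(5 - \frac{1}{-263}\right)\right) 50858 = \left(38048 - \frac{1316}{263}\right) 50858 = \frac{10005308}{263} \cdot 50858 = \frac{508849954264}{263}$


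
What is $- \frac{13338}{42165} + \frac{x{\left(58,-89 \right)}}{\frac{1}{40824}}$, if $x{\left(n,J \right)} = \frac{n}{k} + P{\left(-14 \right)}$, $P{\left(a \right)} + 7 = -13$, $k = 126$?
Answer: $- \frac{3737169762}{4685} \approx -7.9769 \cdot 10^{5}$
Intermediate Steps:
$P{\left(a \right)} = -20$ ($P{\left(a \right)} = -7 - 13 = -20$)
$x{\left(n,J \right)} = -20 + \frac{n}{126}$ ($x{\left(n,J \right)} = \frac{n}{126} - 20 = -20 + \frac{n}{126}$)
$- \frac{13338}{42165} + \frac{x{\left(58,-89 \right)}}{\frac{1}{40824}} = - \frac{13338}{42165} + \frac{-20 + \frac{1}{126} \cdot 58}{\frac{1}{40824}} = \left(-13338\right) \frac{1}{42165} + \left(-20 + \frac{29}{63}\right) \frac{1}{\frac{1}{40824}} = - \frac{1482}{4685} - 797688 = - \frac{3737169762}{4685}$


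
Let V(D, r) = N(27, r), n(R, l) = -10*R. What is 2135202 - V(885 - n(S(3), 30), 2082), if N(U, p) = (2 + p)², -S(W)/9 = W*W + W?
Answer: -2207854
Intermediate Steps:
S(W) = -9*W - 9*W² (S(W) = -9*(W*W + W) = -9*(W² + W) = -9*(W + W²) = -9*W - 9*W²)
V(D, r) = (2 + r)²
2135202 - V(885 - n(S(3), 30), 2082) = 2135202 - (2 + 2082)² = 2135202 - 1*2084² = 2135202 - 1*4343056 = 2135202 - 4343056 = -2207854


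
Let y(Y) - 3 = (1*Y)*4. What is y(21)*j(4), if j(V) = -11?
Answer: -957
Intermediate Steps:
y(Y) = 3 + 4*Y (y(Y) = 3 + (1*Y)*4 = 3 + Y*4 = 3 + 4*Y)
y(21)*j(4) = (3 + 4*21)*(-11) = (3 + 84)*(-11) = 87*(-11) = -957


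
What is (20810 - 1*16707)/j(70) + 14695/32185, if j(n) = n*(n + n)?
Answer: 55213211/63082600 ≈ 0.87525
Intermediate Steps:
j(n) = 2*n² (j(n) = n*(2*n) = 2*n²)
(20810 - 1*16707)/j(70) + 14695/32185 = (20810 - 1*16707)/((2*70²)) + 14695/32185 = (20810 - 16707)/((2*4900)) + 14695*(1/32185) = 4103/9800 + 2939/6437 = 55213211/63082600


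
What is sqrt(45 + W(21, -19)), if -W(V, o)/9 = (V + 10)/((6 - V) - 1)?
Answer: 3*sqrt(111)/4 ≈ 7.9017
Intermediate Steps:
W(V, o) = -9*(10 + V)/(5 - V) (W(V, o) = -9*(V + 10)/((6 - V) - 1) = -9*(10 + V)/(5 - V))
sqrt(45 + W(21, -19)) = sqrt(45 + 9*(10 + 21)/(-5 + 21)) = sqrt(45 + 9*31/16) = sqrt(45 + 9*(1/16)*31) = sqrt(45 + 279/16) = sqrt(999/16) = 3*sqrt(111)/4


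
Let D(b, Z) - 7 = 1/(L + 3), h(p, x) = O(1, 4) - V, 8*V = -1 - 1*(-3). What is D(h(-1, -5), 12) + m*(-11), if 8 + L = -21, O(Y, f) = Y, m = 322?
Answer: -91911/26 ≈ -3535.0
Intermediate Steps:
V = ¼ (V = (-1 - 1*(-3))/8 = (-1 + 3)/8 = (⅛)*2 = ¼ ≈ 0.25000)
L = -29 (L = -8 - 21 = -29)
h(p, x) = ¾ (h(p, x) = 1 - 1*¼ = 1 - ¼ = ¾)
D(b, Z) = 181/26 (D(b, Z) = 7 + 1/(-29 + 3) = 7 + 1/(-26) = 7 - 1/26 = 181/26)
D(h(-1, -5), 12) + m*(-11) = 181/26 + 322*(-11) = 181/26 - 3542 = -91911/26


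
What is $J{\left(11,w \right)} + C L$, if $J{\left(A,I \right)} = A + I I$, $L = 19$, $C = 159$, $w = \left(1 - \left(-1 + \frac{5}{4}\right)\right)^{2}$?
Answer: $\frac{776273}{256} \approx 3032.3$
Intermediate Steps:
$w = \frac{9}{16}$ ($w = \left(1 - \frac{1}{4}\right)^{2} = \left(\frac{3}{4}\right)^{2} = \frac{9}{16} \approx 0.5625$)
$J{\left(A,I \right)} = A + I^{2}$
$J{\left(11,w \right)} + C L = \left(11 + \left(\frac{9}{16}\right)^{2}\right) + 159 \cdot 19 = \left(11 + \frac{81}{256}\right) + 3021 = \frac{2897}{256} + 3021 = \frac{776273}{256}$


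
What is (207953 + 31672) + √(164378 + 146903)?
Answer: 239625 + √311281 ≈ 2.4018e+5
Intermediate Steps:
(207953 + 31672) + √(164378 + 146903) = 239625 + √311281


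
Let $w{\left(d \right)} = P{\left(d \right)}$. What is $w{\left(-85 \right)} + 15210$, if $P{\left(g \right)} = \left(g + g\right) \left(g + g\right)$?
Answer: $44110$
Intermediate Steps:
$P{\left(g \right)} = 4 g^{2}$ ($P{\left(g \right)} = 2 g 2 g = 4 g^{2}$)
$w{\left(d \right)} = 4 d^{2}$
$w{\left(-85 \right)} + 15210 = 4 \left(-85\right)^{2} + 15210 = 4 \cdot 7225 + 15210 = 28900 + 15210 = 44110$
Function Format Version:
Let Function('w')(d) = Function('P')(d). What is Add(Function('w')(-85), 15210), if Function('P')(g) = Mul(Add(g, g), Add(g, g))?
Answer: 44110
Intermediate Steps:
Function('P')(g) = Mul(4, Pow(g, 2)) (Function('P')(g) = Mul(Mul(2, g), Mul(2, g)) = Mul(4, Pow(g, 2)))
Function('w')(d) = Mul(4, Pow(d, 2))
Add(Function('w')(-85), 15210) = Add(Mul(4, Pow(-85, 2)), 15210) = Add(Mul(4, 7225), 15210) = Add(28900, 15210) = 44110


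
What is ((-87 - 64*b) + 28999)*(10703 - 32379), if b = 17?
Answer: -603113024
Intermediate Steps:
((-87 - 64*b) + 28999)*(10703 - 32379) = ((-87 - 64*17) + 28999)*(10703 - 32379) = ((-87 - 1088) + 28999)*(-21676) = (-1175 + 28999)*(-21676) = 27824*(-21676) = -603113024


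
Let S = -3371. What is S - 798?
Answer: -4169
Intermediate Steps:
S - 798 = -3371 - 798 = -4169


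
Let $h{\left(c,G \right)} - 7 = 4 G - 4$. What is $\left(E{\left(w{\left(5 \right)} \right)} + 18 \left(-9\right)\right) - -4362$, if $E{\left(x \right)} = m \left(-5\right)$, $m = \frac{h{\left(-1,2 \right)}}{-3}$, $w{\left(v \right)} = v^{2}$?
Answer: $\frac{12655}{3} \approx 4218.3$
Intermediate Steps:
$h{\left(c,G \right)} = 3 + 4 G$ ($h{\left(c,G \right)} = 7 + \left(4 G - 4\right) = 7 + \left(-4 + 4 G\right) = 3 + 4 G$)
$m = - \frac{11}{3}$ ($m = \frac{3 + 4 \cdot 2}{-3} = \left(3 + 8\right) \left(- \frac{1}{3}\right) = 11 \left(- \frac{1}{3}\right) = - \frac{11}{3} \approx -3.6667$)
$E{\left(x \right)} = \frac{55}{3}$ ($E{\left(x \right)} = \left(- \frac{11}{3}\right) \left(-5\right) = \frac{55}{3}$)
$\left(E{\left(w{\left(5 \right)} \right)} + 18 \left(-9\right)\right) - -4362 = \left(\frac{55}{3} + 18 \left(-9\right)\right) - -4362 = \left(\frac{55}{3} - 162\right) + 4362 = - \frac{431}{3} + 4362 = \frac{12655}{3}$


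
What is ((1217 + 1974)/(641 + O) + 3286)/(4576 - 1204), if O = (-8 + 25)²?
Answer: 3059171/3135960 ≈ 0.97551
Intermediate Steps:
O = 289 (O = 17² = 289)
((1217 + 1974)/(641 + O) + 3286)/(4576 - 1204) = ((1217 + 1974)/(641 + 289) + 3286)/(4576 - 1204) = (3191/930 + 3286)/3372 = (3191*(1/930) + 3286)*(1/3372) = (3191/930 + 3286)*(1/3372) = (3059171/930)*(1/3372) = 3059171/3135960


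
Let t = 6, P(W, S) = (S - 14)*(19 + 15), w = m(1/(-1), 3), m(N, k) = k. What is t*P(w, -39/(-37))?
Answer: -97716/37 ≈ -2641.0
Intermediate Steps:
w = 3
P(W, S) = -476 + 34*S (P(W, S) = (-14 + S)*34 = -476 + 34*S)
t*P(w, -39/(-37)) = 6*(-476 + 34*(-39/(-37))) = 6*(-476 + 34*(-39*(-1/37))) = 6*(-476 + 34*(39/37)) = 6*(-476 + 1326/37) = 6*(-16286/37) = -97716/37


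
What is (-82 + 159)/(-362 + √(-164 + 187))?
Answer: -2534/11911 - 7*√23/11911 ≈ -0.21556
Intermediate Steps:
(-82 + 159)/(-362 + √(-164 + 187)) = 77/(-362 + √23)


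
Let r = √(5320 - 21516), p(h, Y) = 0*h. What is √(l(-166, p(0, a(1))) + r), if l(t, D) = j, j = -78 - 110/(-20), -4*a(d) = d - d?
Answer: √(-290 + 8*I*√4049)/2 ≈ 6.0814 + 10.463*I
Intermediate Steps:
a(d) = 0 (a(d) = -(d - d)/4 = -¼*0 = 0)
p(h, Y) = 0
j = -145/2 (j = -78 - 110*(-1)/20 = -78 - 1*(-11/2) = -78 + 11/2 = -145/2 ≈ -72.500)
l(t, D) = -145/2
r = 2*I*√4049 (r = √(-16196) = 2*I*√4049 ≈ 127.26*I)
√(l(-166, p(0, a(1))) + r) = √(-145/2 + 2*I*√4049)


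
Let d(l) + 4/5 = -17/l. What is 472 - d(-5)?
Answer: 2347/5 ≈ 469.40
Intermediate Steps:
d(l) = -⅘ - 17/l
472 - d(-5) = 472 - (-⅘ - 17/(-5)) = 472 - (-⅘ - 17*(-⅕)) = 472 - (-⅘ + 17/5) = 472 - 1*13/5 = 472 - 13/5 = 2347/5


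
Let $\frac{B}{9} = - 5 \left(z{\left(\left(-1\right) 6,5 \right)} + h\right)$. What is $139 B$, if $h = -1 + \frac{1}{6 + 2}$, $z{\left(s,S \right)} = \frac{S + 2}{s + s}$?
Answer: $\frac{72975}{8} \approx 9121.9$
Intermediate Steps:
$z{\left(s,S \right)} = \frac{2 + S}{2 s}$
$h = - \frac{7}{8}$ ($h = -1 + \frac{1}{8} = - \frac{7}{8} \approx -0.875$)
$B = \frac{525}{8}$ ($B = 9 \left(- 5 \left(\frac{2 + 5}{2 \left(\left(-1\right) 6\right)} - \frac{7}{8}\right)\right) = 9 \left(- 5 \left(\frac{1}{2} \frac{1}{-6} \cdot 7 - \frac{7}{8}\right)\right) = 9 \left(- 5 \left(\frac{1}{2} \left(- \frac{1}{6}\right) 7 - \frac{7}{8}\right)\right) = 9 \left(- 5 \left(- \frac{7}{12} - \frac{7}{8}\right)\right) = 9 \left(\left(-5\right) \left(- \frac{35}{24}\right)\right) = 9 \cdot \frac{175}{24} = \frac{525}{8} \approx 65.625$)
$139 B = 139 \cdot \frac{525}{8} = \frac{72975}{8}$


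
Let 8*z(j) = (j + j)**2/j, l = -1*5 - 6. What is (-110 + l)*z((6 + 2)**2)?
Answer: -3872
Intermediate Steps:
l = -11 (l = -5 - 6 = -11)
z(j) = j/2 (z(j) = ((j + j)**2/j)/8 = ((2*j)**2/j)/8 = ((4*j**2)/j)/8 = (4*j)/8 = j/2)
(-110 + l)*z((6 + 2)**2) = (-110 - 11)*((6 + 2)**2/2) = -121*8**2/2 = -121*64/2 = -121*32 = -3872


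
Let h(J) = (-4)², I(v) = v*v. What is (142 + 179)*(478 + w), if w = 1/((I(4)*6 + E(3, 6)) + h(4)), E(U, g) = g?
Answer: 18106005/118 ≈ 1.5344e+5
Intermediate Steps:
I(v) = v²
h(J) = 16
w = 1/118 (w = 1/((4²*6 + 6) + 16) = 1/((16*6 + 6) + 16) = 1/((96 + 6) + 16) = 1/(102 + 16) = 1/118 ≈ 0.0084746)
(142 + 179)*(478 + w) = (142 + 179)*(478 + 1/118) = 321*(56405/118) = 18106005/118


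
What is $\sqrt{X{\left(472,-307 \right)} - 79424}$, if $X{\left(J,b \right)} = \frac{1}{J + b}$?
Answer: $\frac{i \sqrt{2162318235}}{165} \approx 281.82 i$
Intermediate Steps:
$\sqrt{X{\left(472,-307 \right)} - 79424} = \sqrt{\frac{1}{472 - 307} - 79424} = \sqrt{\frac{1}{165} - 79424} = \sqrt{- \frac{13104959}{165}} = \frac{i \sqrt{2162318235}}{165}$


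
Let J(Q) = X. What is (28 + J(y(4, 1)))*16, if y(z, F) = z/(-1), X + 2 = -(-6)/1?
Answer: 512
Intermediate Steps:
X = 4 (X = -2 - (-6)/1 = -2 - (-6) = -2 - 3*(-2) = -2 + 6 = 4)
y(z, F) = -z (y(z, F) = z*(-1) = -z)
J(Q) = 4
(28 + J(y(4, 1)))*16 = (28 + 4)*16 = 32*16 = 512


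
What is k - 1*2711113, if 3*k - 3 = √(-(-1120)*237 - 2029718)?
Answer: -2711112 + I*√1764278/3 ≈ -2.7111e+6 + 442.75*I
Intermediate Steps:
k = 1 + I*√1764278/3 (k = 1 + √(-(-1120)*237 - 2029718)/3 = 1 + √(-35*(-7584) - 2029718)/3 = 1 + √(265440 - 2029718)/3 = 1 + √(-1764278)/3 = 1 + (I*√1764278)/3 = 1 + I*√1764278/3 ≈ 1.0 + 442.75*I)
k - 1*2711113 = (1 + I*√1764278/3) - 1*2711113 = (1 + I*√1764278/3) - 2711113 = -2711112 + I*√1764278/3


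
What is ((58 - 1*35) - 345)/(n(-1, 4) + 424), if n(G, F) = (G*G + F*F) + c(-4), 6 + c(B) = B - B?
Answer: -322/435 ≈ -0.74023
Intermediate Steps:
c(B) = -6 (c(B) = -6 + (B - B) = -6 + 0 = -6)
n(G, F) = -6 + F**2 + G**2 (n(G, F) = (G*G + F*F) - 6 = (G**2 + F**2) - 6 = (F**2 + G**2) - 6 = -6 + F**2 + G**2)
((58 - 1*35) - 345)/(n(-1, 4) + 424) = ((58 - 1*35) - 345)/((-6 + 4**2 + (-1)**2) + 424) = ((58 - 35) - 345)/((-6 + 16 + 1) + 424) = (23 - 345)/(11 + 424) = -322/435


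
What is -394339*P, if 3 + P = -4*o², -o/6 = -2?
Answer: 228322281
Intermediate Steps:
o = 12 (o = -6*(-2) = 12)
P = -579 (P = -3 - 4*12² = -3 - 4*144 = -3 - 576 = -579)
-394339*P = -394339*(-579) = 228322281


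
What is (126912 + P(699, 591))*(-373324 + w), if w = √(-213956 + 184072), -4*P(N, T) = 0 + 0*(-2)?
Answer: -47379295488 + 253824*I*√7471 ≈ -4.7379e+10 + 2.1939e+7*I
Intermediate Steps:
P(N, T) = 0 (P(N, T) = -(0 + 0*(-2))/4 = -(0 + 0)/4 = -¼*0 = 0)
w = 2*I*√7471 (w = √(-29884) = 2*I*√7471 ≈ 172.87*I)
(126912 + P(699, 591))*(-373324 + w) = (126912 + 0)*(-373324 + 2*I*√7471) = 126912*(-373324 + 2*I*√7471) = -47379295488 + 253824*I*√7471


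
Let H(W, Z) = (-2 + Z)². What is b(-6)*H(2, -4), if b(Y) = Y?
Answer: -216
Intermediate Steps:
b(-6)*H(2, -4) = -6*(-2 - 4)² = -6*(-6)² = -6*36 = -216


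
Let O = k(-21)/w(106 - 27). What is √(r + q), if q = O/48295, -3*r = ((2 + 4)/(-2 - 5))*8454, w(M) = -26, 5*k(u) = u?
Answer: 3*√122690829436966/676130 ≈ 49.147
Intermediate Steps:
k(u) = u/5
r = 16908/7 (r = -(2 + 4)/(-2 - 5)*8454/3 = -6/(-7)*8454/3 = -6*(-⅐)*8454/3 = -(-2)*8454/7 = -⅓*(-50724/7) = 16908/7 ≈ 2415.4)
O = 21/130 (O = ((⅕)*(-21))/(-26) = -21/5*(-1/26) = 21/130 ≈ 0.16154)
q = 21/6278350 (q = (21/130)/48295 = (21/130)*(1/48295) = 21/6278350 ≈ 3.3448e-6)
√(r + q) = √(16908/7 + 21/6278350) = √(106154341947/43948450) = 3*√122690829436966/676130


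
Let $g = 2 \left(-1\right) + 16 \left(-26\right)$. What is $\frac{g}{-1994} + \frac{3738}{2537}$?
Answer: $\frac{4257019}{2529389} \approx 1.683$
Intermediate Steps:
$g = -418$ ($g = -2 - 416 = -418$)
$\frac{g}{-1994} + \frac{3738}{2537} = - \frac{418}{-1994} + \frac{3738}{2537} = \left(-418\right) \left(- \frac{1}{1994}\right) + 3738 \cdot \frac{1}{2537} = \frac{209}{997} + \frac{3738}{2537} = \frac{4257019}{2529389}$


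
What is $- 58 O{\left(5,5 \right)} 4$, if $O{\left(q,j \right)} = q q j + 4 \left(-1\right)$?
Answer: $-28072$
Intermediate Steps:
$O{\left(q,j \right)} = -4 + j q^{2}$ ($O{\left(q,j \right)} = q^{2} j - 4 = j q^{2} - 4 = -4 + j q^{2}$)
$- 58 O{\left(5,5 \right)} 4 = - 58 \left(-4 + 5 \cdot 5^{2}\right) 4 = - 58 \left(-4 + 5 \cdot 25\right) 4 = - 58 \left(-4 + 125\right) 4 = \left(-58\right) 121 \cdot 4 = \left(-7018\right) 4 = -28072$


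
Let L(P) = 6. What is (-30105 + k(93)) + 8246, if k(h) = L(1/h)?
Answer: -21853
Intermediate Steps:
k(h) = 6
(-30105 + k(93)) + 8246 = (-30105 + 6) + 8246 = -30099 + 8246 = -21853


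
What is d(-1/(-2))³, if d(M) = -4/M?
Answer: -512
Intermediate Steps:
d(-1/(-2))³ = (-4/((-1/(-2))))³ = (-4/((-1*(-½))))³ = (-4/½)³ = (-4*2)³ = (-8)³ = -512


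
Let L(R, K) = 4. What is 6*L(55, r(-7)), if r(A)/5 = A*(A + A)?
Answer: 24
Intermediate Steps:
r(A) = 10*A**2 (r(A) = 5*(A*(A + A)) = 5*(A*(2*A)) = 5*(2*A**2) = 10*A**2)
6*L(55, r(-7)) = 6*4 = 24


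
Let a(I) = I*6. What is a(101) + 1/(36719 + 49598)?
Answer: 52308103/86317 ≈ 606.00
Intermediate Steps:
a(I) = 6*I
a(101) + 1/(36719 + 49598) = 6*101 + 1/(36719 + 49598) = 606 + 1/86317 = 52308103/86317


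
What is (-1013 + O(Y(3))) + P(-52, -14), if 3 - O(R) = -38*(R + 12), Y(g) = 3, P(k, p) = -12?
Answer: -452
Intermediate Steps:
O(R) = 459 + 38*R (O(R) = 3 - (-38)*(R + 12) = 3 - (-38)*(12 + R) = 3 - (-456 - 38*R) = 3 + (456 + 38*R) = 459 + 38*R)
(-1013 + O(Y(3))) + P(-52, -14) = (-1013 + (459 + 38*3)) - 12 = (-1013 + (459 + 114)) - 12 = (-1013 + 573) - 12 = -440 - 12 = -452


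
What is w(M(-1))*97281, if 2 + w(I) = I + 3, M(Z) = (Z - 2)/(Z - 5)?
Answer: 291843/2 ≈ 1.4592e+5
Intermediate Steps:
M(Z) = (-2 + Z)/(-5 + Z)
w(I) = 1 + I (w(I) = -2 + (I + 3) = -2 + (3 + I) = 1 + I)
w(M(-1))*97281 = (1 + (-2 - 1)/(-5 - 1))*97281 = (1 - 3/(-6))*97281 = (1 - ⅙*(-3))*97281 = (1 + ½)*97281 = (3/2)*97281 = 291843/2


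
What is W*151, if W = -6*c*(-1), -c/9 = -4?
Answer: 32616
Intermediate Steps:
c = 36 (c = -9*(-4) = 36)
W = 216 (W = -6*36*(-1) = -216*(-1) = 216)
W*151 = 216*151 = 32616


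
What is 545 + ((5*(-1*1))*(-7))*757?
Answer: 27040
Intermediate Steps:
545 + ((5*(-1*1))*(-7))*757 = 545 + ((5*(-1))*(-7))*757 = 545 - 5*(-7)*757 = 545 + 35*757 = 545 + 26495 = 27040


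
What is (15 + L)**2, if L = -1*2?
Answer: 169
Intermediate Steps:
L = -2
(15 + L)**2 = (15 - 2)**2 = 13**2 = 169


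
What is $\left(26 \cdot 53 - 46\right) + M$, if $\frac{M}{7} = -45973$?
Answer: $-320479$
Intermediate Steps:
$M = -321811$ ($M = 7 \left(-45973\right) = -321811$)
$\left(26 \cdot 53 - 46\right) + M = \left(26 \cdot 53 - 46\right) - 321811 = \left(1378 - 46\right) - 321811 = 1332 - 321811 = -320479$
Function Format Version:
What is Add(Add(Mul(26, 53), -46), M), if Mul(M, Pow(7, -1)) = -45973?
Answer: -320479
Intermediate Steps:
M = -321811 (M = Mul(7, -45973) = -321811)
Add(Add(Mul(26, 53), -46), M) = Add(Add(Mul(26, 53), -46), -321811) = Add(Add(1378, -46), -321811) = Add(1332, -321811) = -320479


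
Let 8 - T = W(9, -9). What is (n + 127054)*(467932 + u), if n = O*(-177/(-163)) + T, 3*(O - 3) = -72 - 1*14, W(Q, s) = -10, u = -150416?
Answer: 6575182608588/163 ≈ 4.0339e+10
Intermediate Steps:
T = 18 (T = 8 - 1*(-10) = 8 + 10 = 18)
O = -77/3 (O = 3 + (-72 - 1*14)/3 = 3 + (-72 - 14)/3 = 3 + (⅓)*(-86) = 3 - 86/3 = -77/3 ≈ -25.667)
n = -1609/163 (n = -(-4543)/(-163) + 18 = -(-4543)*(-1)/163 + 18 = -77/3*177/163 + 18 = -4543/163 + 18 = -1609/163 ≈ -9.8712)
(n + 127054)*(467932 + u) = (-1609/163 + 127054)*(467932 - 150416) = (20708193/163)*317516 = 6575182608588/163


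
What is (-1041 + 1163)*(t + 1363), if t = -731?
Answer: 77104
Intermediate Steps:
(-1041 + 1163)*(t + 1363) = (-1041 + 1163)*(-731 + 1363) = 122*632 = 77104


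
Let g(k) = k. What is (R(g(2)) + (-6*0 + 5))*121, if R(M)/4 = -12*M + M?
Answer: -10043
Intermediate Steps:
R(M) = -44*M (R(M) = 4*(-12*M + M) = 4*(-11*M) = -44*M)
(R(g(2)) + (-6*0 + 5))*121 = (-44*2 + (-6*0 + 5))*121 = (-88 + (0 + 5))*121 = (-88 + 5)*121 = -83*121 = -10043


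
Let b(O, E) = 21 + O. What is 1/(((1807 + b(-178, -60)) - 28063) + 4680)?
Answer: -1/21733 ≈ -4.6013e-5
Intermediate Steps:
1/(((1807 + b(-178, -60)) - 28063) + 4680) = 1/(((1807 + (21 - 178)) - 28063) + 4680) = 1/(((1807 - 157) - 28063) + 4680) = 1/((1650 - 28063) + 4680) = 1/(-26413 + 4680) = 1/(-21733) = -1/21733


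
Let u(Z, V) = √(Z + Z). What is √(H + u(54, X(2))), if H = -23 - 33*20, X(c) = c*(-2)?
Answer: √(-683 + 6*√3) ≈ 25.935*I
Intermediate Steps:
X(c) = -2*c
H = -683 (H = -23 - 660 = -683)
u(Z, V) = √2*√Z (u(Z, V) = √(2*Z) = √2*√Z)
√(H + u(54, X(2))) = √(-683 + √2*√54) = √(-683 + √2*(3*√6)) = √(-683 + 6*√3)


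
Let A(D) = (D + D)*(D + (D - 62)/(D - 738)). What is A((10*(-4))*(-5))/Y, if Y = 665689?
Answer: 21492400/179070341 ≈ 0.12002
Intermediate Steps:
A(D) = 2*D*(D + (-62 + D)/(-738 + D)) (A(D) = (2*D)*(D + (-62 + D)/(-738 + D)) = 2*D*(D + (-62 + D)/(-738 + D)))
A((10*(-4))*(-5))/Y = (2*((10*(-4))*(-5))*(-62 + ((10*(-4))*(-5))² - 737*10*(-4)*(-5))/(-738 + (10*(-4))*(-5)))/665689 = (2*(-40*(-5))*(-62 + (-40*(-5))² - (-29480)*(-5))/(-738 - 40*(-5)))*(1/665689) = (2*200*(-62 + 200² - 737*200)/(-738 + 200))*(1/665689) = (2*200*(-62 + 40000 - 147400)/(-538))*(1/665689) = (2*200*(-1/538)*(-107462))*(1/665689) = (21492400/269)*(1/665689) = 21492400/179070341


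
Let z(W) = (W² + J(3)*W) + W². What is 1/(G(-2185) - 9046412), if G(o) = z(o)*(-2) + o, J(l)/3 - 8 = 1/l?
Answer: -1/28036247 ≈ -3.5668e-8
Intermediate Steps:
J(l) = 24 + 3/l
z(W) = 2*W² + 25*W (z(W) = (W² + (24 + 3/3)*W) + W² = (W² + (24 + 3*(⅓))*W) + W² = (W² + (24 + 1)*W) + W² = (W² + 25*W) + W² = 2*W² + 25*W)
G(o) = o - 2*o*(25 + 2*o) (G(o) = (o*(25 + 2*o))*(-2) + o = -2*o*(25 + 2*o) + o = o - 2*o*(25 + 2*o))
1/(G(-2185) - 9046412) = 1/(-2185*(-49 - 4*(-2185)) - 9046412) = 1/(-2185*(-49 + 8740) - 9046412) = 1/(-2185*8691 - 9046412) = 1/(-18989835 - 9046412) = 1/(-28036247) = -1/28036247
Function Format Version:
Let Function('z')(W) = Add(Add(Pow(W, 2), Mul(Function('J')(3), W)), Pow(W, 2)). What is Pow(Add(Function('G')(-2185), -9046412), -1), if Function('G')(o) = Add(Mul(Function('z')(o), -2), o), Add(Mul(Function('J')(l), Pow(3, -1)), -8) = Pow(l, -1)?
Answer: Rational(-1, 28036247) ≈ -3.5668e-8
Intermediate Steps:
Function('J')(l) = Add(24, Mul(3, Pow(l, -1)))
Function('z')(W) = Add(Mul(2, Pow(W, 2)), Mul(25, W)) (Function('z')(W) = Add(Add(Pow(W, 2), Mul(Add(24, Mul(3, Pow(3, -1))), W)), Pow(W, 2)) = Add(Add(Pow(W, 2), Mul(Add(24, Mul(3, Rational(1, 3))), W)), Pow(W, 2)) = Add(Add(Pow(W, 2), Mul(Add(24, 1), W)), Pow(W, 2)) = Add(Add(Pow(W, 2), Mul(25, W)), Pow(W, 2)) = Add(Mul(2, Pow(W, 2)), Mul(25, W)))
Function('G')(o) = Add(o, Mul(-2, o, Add(25, Mul(2, o)))) (Function('G')(o) = Add(Mul(Mul(o, Add(25, Mul(2, o))), -2), o) = Add(Mul(-2, o, Add(25, Mul(2, o))), o) = Add(o, Mul(-2, o, Add(25, Mul(2, o)))))
Pow(Add(Function('G')(-2185), -9046412), -1) = Pow(Add(Mul(-2185, Add(-49, Mul(-4, -2185))), -9046412), -1) = Pow(Add(Mul(-2185, Add(-49, 8740)), -9046412), -1) = Pow(Add(Mul(-2185, 8691), -9046412), -1) = Pow(Add(-18989835, -9046412), -1) = Pow(-28036247, -1) = Rational(-1, 28036247)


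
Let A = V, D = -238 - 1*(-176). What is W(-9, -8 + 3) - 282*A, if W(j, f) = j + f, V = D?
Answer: 17470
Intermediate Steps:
D = -62 (D = -238 + 176 = -62)
V = -62
A = -62
W(j, f) = f + j
W(-9, -8 + 3) - 282*A = ((-8 + 3) - 9) - 282*(-62) = (-5 - 9) + 17484 = -14 + 17484 = 17470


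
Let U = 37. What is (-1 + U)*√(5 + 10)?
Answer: 36*√15 ≈ 139.43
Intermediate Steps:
(-1 + U)*√(5 + 10) = (-1 + 37)*√(5 + 10) = 36*√15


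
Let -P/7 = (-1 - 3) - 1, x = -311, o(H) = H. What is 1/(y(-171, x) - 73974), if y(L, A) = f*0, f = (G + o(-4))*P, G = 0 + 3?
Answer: -1/73974 ≈ -1.3518e-5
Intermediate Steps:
G = 3
P = 35 (P = -7*((-1 - 3) - 1) = -7*(-4 - 1) = -7*(-5) = 35)
f = -35 (f = (3 - 4)*35 = -1*35 = -35)
y(L, A) = 0 (y(L, A) = -35*0 = 0)
1/(y(-171, x) - 73974) = 1/(0 - 73974) = 1/(-73974) = -1/73974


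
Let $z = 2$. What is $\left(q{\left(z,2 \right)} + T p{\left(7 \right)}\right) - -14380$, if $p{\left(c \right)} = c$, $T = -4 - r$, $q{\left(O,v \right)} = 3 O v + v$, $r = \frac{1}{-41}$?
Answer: $\frac{589013}{41} \approx 14366.0$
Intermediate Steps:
$r = - \frac{1}{41} \approx -0.02439$
$q{\left(O,v \right)} = v + 3 O v$ ($q{\left(O,v \right)} = 3 O v + v = v + 3 O v$)
$T = - \frac{163}{41}$ ($T = -4 - - \frac{1}{41} = -4 + \frac{1}{41} = - \frac{163}{41} \approx -3.9756$)
$\left(q{\left(z,2 \right)} + T p{\left(7 \right)}\right) - -14380 = \left(2 \left(1 + 3 \cdot 2\right) - \frac{1141}{41}\right) - -14380 = \left(2 \left(1 + 6\right) - \frac{1141}{41}\right) + 14380 = \left(2 \cdot 7 - \frac{1141}{41}\right) + 14380 = \left(14 - \frac{1141}{41}\right) + 14380 = - \frac{567}{41} + 14380 = \frac{589013}{41}$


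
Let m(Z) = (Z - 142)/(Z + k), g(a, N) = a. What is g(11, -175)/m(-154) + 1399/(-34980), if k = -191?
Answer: 33083749/2588520 ≈ 12.781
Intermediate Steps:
m(Z) = (-142 + Z)/(-191 + Z) (m(Z) = (Z - 142)/(Z - 191) = (-142 + Z)/(-191 + Z))
g(11, -175)/m(-154) + 1399/(-34980) = 11/(((-142 - 154)/(-191 - 154))) + 1399/(-34980) = 11/((-296/(-345))) + 1399*(-1/34980) = 11/((-1/345*(-296))) - 1399/34980 = 11/(296/345) - 1399/34980 = 11*(345/296) - 1399/34980 = 3795/296 - 1399/34980 = 33083749/2588520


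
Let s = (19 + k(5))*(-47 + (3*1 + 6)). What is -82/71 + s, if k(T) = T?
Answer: -64834/71 ≈ -913.16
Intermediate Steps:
s = -912 (s = (19 + 5)*(-47 + (3*1 + 6)) = 24*(-47 + (3 + 6)) = 24*(-47 + 9) = 24*(-38) = -912)
-82/71 + s = -82/71 - 912 = -64834/71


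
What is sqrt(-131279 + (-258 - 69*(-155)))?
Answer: I*sqrt(120842) ≈ 347.62*I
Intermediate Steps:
sqrt(-131279 + (-258 - 69*(-155))) = sqrt(-131279 + (-258 + 10695)) = sqrt(-131279 + 10437) = sqrt(-120842) = I*sqrt(120842)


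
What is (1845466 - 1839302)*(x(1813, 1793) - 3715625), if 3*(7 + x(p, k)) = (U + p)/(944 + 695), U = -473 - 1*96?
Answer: -112614808653200/4917 ≈ -2.2903e+10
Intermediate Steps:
U = -569 (U = -473 - 96 = -569)
x(p, k) = -34988/4917 + p/4917 (x(p, k) = -7 + ((-569 + p)/(944 + 695))/3 = -7 + ((-569 + p)/1639)/3 = -7 + ((-569 + p)*(1/1639))/3 = -7 + (-569/1639 + p/1639)/3 = -7 + (-569/4917 + p/4917) = -34988/4917 + p/4917)
(1845466 - 1839302)*(x(1813, 1793) - 3715625) = (1845466 - 1839302)*((-34988/4917 + (1/4917)*1813) - 3715625) = 6164*((-34988/4917 + 1813/4917) - 3715625) = 6164*(-33175/4917 - 3715625) = 6164*(-18269761300/4917) = -112614808653200/4917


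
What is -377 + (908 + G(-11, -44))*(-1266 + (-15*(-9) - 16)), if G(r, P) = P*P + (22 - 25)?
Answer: -3259004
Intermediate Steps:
G(r, P) = -3 + P² (G(r, P) = P² - 3 = -3 + P²)
-377 + (908 + G(-11, -44))*(-1266 + (-15*(-9) - 16)) = -377 + (908 + (-3 + (-44)²))*(-1266 + (-15*(-9) - 16)) = -377 + (908 + (-3 + 1936))*(-1266 + (135 - 16)) = -377 + (908 + 1933)*(-1266 + 119) = -377 + 2841*(-1147) = -377 - 3258627 = -3259004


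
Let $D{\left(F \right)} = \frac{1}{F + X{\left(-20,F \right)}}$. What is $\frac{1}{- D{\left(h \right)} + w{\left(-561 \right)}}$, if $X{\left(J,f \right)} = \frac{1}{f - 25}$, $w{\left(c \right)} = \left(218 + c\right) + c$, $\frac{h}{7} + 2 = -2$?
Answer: $- \frac{1485}{1342387} \approx -0.0011062$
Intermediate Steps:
$h = -28$ ($h = -14 + 7 \left(-2\right) = -14 - 14 = -28$)
$w{\left(c \right)} = 218 + 2 c$
$X{\left(J,f \right)} = \frac{1}{-25 + f}$
$D{\left(F \right)} = \frac{1}{F + \frac{1}{-25 + F}}$
$\frac{1}{- D{\left(h \right)} + w{\left(-561 \right)}} = \frac{1}{- \frac{-25 - 28}{1 - 28 \left(-25 - 28\right)} + \left(218 + 2 \left(-561\right)\right)} = \frac{1}{- \frac{-53}{1 - -1484} + \left(218 - 1122\right)} = \frac{1}{- \frac{-53}{1 + 1484} - 904} = \frac{1}{- \frac{-53}{1485} - 904} = \frac{1}{\left(-1\right) \left(- \frac{53}{1485}\right) - 904} = \frac{1}{\frac{53}{1485} - 904} = \frac{1}{- \frac{1342387}{1485}} = - \frac{1485}{1342387}$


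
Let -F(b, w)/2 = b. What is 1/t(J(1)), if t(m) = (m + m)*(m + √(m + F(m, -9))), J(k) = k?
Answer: ¼ - I/4 ≈ 0.25 - 0.25*I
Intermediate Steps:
F(b, w) = -2*b
t(m) = 2*m*(m + √(-m)) (t(m) = (m + m)*(m + √(m - 2*m)) = (2*m)*(m + √(-m)) = 2*m*(m + √(-m)))
1/t(J(1)) = 1/(2*1*(1 + √(-1*1))) = 1/(2*1*(1 + √(-1))) = 1/(2*1*(1 + I)) = 1/(2 + 2*I) = (2 - 2*I)/8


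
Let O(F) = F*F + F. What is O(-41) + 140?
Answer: 1780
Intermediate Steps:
O(F) = F + F² (O(F) = F² + F = F + F²)
O(-41) + 140 = -41*(1 - 41) + 140 = -41*(-40) + 140 = 1640 + 140 = 1780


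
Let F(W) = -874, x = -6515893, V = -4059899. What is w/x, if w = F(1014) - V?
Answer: -4059025/6515893 ≈ -0.62294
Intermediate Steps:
w = 4059025 (w = -874 - 1*(-4059899) = -874 + 4059899 = 4059025)
w/x = 4059025/(-6515893) = 4059025*(-1/6515893) = -4059025/6515893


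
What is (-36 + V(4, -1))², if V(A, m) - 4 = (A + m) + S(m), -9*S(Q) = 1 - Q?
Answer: 69169/81 ≈ 853.94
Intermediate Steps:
S(Q) = -⅑ + Q/9 (S(Q) = -(1 - Q)/9 = -⅑ + Q/9)
V(A, m) = 35/9 + A + 10*m/9 (V(A, m) = 4 + ((A + m) + (-⅑ + m/9)) = 4 + (-⅑ + A + 10*m/9) = 35/9 + A + 10*m/9)
(-36 + V(4, -1))² = (-36 + (35/9 + 4 + (10/9)*(-1)))² = (-36 + (35/9 + 4 - 10/9))² = (-36 + 61/9)² = (-263/9)² = 69169/81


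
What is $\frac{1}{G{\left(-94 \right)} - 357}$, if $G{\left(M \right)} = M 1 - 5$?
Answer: $- \frac{1}{456} \approx -0.002193$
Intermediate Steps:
$G{\left(M \right)} = -5 + M$ ($G{\left(M \right)} = M - 5 = -5 + M$)
$\frac{1}{G{\left(-94 \right)} - 357} = \frac{1}{\left(-5 - 94\right) - 357} = \frac{1}{-99 - 357} = \frac{1}{-456} = - \frac{1}{456}$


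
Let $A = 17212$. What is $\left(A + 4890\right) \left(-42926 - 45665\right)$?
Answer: $-1958038282$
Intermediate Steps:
$\left(A + 4890\right) \left(-42926 - 45665\right) = \left(17212 + 4890\right) \left(-42926 - 45665\right) = 22102 \left(-88591\right) = -1958038282$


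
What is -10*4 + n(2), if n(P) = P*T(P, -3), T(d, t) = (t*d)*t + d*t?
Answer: -16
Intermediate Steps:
T(d, t) = d*t + d*t**2 (T(d, t) = (d*t)*t + d*t = d*t**2 + d*t = d*t + d*t**2)
n(P) = 6*P**2 (n(P) = P*(P*(-3)*(1 - 3)) = P*(P*(-3)*(-2)) = P*(6*P) = 6*P**2)
-10*4 + n(2) = -10*4 + 6*2**2 = -40 + 6*4 = -40 + 24 = -16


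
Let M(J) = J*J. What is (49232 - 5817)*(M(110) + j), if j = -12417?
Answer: -13762555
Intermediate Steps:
M(J) = J**2
(49232 - 5817)*(M(110) + j) = (49232 - 5817)*(110**2 - 12417) = 43415*(12100 - 12417) = 43415*(-317) = -13762555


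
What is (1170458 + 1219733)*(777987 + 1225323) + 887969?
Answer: 4788294420179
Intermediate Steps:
(1170458 + 1219733)*(777987 + 1225323) + 887969 = 2390191*2003310 + 887969 = 4788293532210 + 887969 = 4788294420179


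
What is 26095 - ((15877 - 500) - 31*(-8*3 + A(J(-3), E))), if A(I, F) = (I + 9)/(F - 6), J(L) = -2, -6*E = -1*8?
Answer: 19855/2 ≈ 9927.5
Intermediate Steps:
E = 4/3 (E = -(-1)*8/6 = -⅙*(-8) = 4/3 ≈ 1.3333)
A(I, F) = (9 + I)/(-6 + F)
26095 - ((15877 - 500) - 31*(-8*3 + A(J(-3), E))) = 26095 - ((15877 - 500) - 31*(-8*3 + (9 - 2)/(-6 + 4/3))) = 26095 - (15377 - 31*(-24 + 7/(-14/3))) = 26095 - (15377 - 31*(-24 - 3/14*7)) = 26095 - (15377 - 31*(-24 - 3/2)) = 26095 - (15377 - 31*(-51/2)) = 26095 - (15377 + 1581/2) = 26095 - 1*32335/2 = 26095 - 32335/2 = 19855/2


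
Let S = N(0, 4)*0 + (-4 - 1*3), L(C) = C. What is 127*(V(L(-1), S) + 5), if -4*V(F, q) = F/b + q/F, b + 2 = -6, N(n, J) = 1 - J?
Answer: 13081/32 ≈ 408.78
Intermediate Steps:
b = -8 (b = -2 - 6 = -8)
S = -7 (S = (1 - 1*4)*0 + (-4 - 1*3) = (1 - 4)*0 + (-4 - 3) = -3*0 - 7 = 0 - 7 = -7)
V(F, q) = F/32 - q/(4*F) (V(F, q) = -(F/(-8) + q/F)/4 = -(F*(-⅛) + q/F)/4 = -(-F/8 + q/F)/4 = F/32 - q/(4*F))
127*(V(L(-1), S) + 5) = 127*(((1/32)*(-1) - ¼*(-7)/(-1)) + 5) = 127*((-1/32 - ¼*(-7)*(-1)) + 5) = 127*((-1/32 - 7/4) + 5) = 127*(-57/32 + 5) = 127*(103/32) = 13081/32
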